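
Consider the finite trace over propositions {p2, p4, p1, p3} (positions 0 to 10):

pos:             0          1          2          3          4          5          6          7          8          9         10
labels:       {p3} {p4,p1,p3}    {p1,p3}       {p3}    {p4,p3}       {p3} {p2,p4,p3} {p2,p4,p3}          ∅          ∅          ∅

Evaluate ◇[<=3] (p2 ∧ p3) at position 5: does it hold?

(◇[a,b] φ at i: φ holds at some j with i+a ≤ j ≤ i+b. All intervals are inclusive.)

Check (p2 ∧ p3) at each j in [5,8]:
  j=5: false
  j=6: true
  j=7: true
  j=8: false
Found at j=6 → formula holds.

Holds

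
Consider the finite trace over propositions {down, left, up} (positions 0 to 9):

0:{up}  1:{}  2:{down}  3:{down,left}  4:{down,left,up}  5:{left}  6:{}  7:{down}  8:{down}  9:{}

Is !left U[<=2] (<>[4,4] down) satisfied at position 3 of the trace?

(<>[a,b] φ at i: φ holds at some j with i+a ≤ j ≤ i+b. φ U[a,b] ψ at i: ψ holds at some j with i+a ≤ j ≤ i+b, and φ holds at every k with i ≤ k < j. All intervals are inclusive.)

Need some j in [3,5] with <>[4,4] down, and !left at every k in [3,j-1].
  j=3: <>[4,4] down holds; no prefix to check → satisfied.

Yes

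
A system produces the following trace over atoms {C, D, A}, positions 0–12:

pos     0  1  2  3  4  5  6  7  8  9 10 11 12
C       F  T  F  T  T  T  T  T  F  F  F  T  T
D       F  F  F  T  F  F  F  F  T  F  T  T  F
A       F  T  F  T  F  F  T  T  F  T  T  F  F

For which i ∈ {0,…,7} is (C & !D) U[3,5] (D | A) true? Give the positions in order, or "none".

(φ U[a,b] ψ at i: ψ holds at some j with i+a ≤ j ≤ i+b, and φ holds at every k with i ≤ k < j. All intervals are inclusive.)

Evaluate at each i in [0,7]:
  i=0: ✗ (lhs fails at k=0 before rhs at j=3)
  i=1: ✗ (lhs fails at k=2 before rhs at j=6)
  i=2: ✗ (lhs fails at k=2 before rhs at j=6)
  i=3: ✗ (lhs fails at k=3 before rhs at j=6)
  i=4: ✓ (rhs at j=7; lhs holds on [4,6])
  i=5: ✓ (rhs at j=8; lhs holds on [5,7])
  i=6: ✗ (lhs fails at k=8 before rhs at j=9)
  i=7: ✗ (lhs fails at k=8 before rhs at j=10)

4, 5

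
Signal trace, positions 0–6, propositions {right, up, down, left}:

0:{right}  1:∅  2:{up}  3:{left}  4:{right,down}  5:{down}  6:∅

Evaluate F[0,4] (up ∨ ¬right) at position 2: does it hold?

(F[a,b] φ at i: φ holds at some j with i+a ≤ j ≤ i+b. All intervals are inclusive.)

Check (up ∨ ¬right) at each j in [2,6]:
  j=2: true
  j=3: true
  j=4: false
  j=5: true
  j=6: true
Found at j=2 → formula holds.

Holds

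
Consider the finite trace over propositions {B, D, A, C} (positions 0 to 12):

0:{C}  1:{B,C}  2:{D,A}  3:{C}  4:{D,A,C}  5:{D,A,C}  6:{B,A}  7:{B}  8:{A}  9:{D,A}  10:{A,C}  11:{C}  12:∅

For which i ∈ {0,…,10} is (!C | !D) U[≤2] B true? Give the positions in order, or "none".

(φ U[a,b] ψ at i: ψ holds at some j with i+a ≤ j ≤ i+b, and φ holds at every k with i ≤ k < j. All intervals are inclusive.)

Evaluate at each i in [0,10]:
  i=0: ✓ (rhs at j=1; lhs holds on [0,0])
  i=1: ✓ (rhs at j=1)
  i=2: ✗ (no rhs in [2,4])
  i=3: ✗ (no rhs in [3,5])
  i=4: ✗ (lhs fails at k=4 before rhs at j=6)
  i=5: ✗ (lhs fails at k=5 before rhs at j=6)
  i=6: ✓ (rhs at j=6)
  i=7: ✓ (rhs at j=7)
  i=8: ✗ (no rhs in [8,10])
  i=9: ✗ (no rhs in [9,11])
  i=10: ✗ (no rhs in [10,12])

0, 1, 6, 7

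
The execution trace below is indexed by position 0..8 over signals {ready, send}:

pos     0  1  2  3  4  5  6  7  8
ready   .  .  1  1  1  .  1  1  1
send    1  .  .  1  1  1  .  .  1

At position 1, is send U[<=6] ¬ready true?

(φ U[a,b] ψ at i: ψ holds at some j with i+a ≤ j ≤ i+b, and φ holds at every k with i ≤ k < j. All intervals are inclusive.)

Need some j in [1,7] with ¬ready, and send at every k in [1,j-1].
  j=1: ¬ready holds; no prefix to check → satisfied.

True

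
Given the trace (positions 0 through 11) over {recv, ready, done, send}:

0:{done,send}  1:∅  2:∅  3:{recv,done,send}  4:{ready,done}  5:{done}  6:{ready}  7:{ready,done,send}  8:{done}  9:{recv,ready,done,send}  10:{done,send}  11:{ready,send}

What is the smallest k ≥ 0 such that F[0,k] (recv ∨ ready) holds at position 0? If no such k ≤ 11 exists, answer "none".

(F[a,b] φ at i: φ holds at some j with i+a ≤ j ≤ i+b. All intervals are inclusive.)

Scan j = 0,1,… for (recv ∨ ready):
  j=0: fails
  j=1: fails
  j=2: fails
  j=3: holds
First hit at j=3, so smallest k = 3-0 = 3.

3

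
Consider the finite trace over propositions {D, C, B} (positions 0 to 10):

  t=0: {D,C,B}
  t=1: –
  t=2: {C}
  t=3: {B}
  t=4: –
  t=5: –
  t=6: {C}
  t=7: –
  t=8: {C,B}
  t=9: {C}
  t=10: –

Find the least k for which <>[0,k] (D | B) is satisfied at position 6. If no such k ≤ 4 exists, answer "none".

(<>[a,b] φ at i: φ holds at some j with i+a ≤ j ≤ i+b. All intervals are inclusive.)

2

Scan j = 6,7,… for (D | B):
  j=6: fails
  j=7: fails
  j=8: holds
First hit at j=8, so smallest k = 8-6 = 2.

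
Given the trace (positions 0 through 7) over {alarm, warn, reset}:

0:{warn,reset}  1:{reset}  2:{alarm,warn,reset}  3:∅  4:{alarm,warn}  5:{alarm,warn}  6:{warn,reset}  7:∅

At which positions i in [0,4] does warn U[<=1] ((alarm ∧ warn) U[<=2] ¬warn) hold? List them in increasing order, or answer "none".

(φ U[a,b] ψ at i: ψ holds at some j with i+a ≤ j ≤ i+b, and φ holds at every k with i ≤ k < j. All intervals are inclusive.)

Evaluate at each i in [0,4]:
  i=0: ✓ (rhs at j=1; lhs holds on [0,0])
  i=1: ✓ (rhs at j=1)
  i=2: ✓ (rhs at j=2)
  i=3: ✓ (rhs at j=3)
  i=4: ✗ (no rhs in [4,5])

0, 1, 2, 3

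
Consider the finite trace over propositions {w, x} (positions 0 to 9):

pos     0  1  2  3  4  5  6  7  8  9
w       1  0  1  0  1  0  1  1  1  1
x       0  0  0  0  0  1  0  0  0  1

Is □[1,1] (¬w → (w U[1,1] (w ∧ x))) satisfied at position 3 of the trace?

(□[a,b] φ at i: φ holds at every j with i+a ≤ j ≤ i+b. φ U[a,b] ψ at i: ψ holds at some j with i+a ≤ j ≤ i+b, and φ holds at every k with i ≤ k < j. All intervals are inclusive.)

Check (¬w → (w U[1,1] (w ∧ x))) at every j in [4,4]:
  j=4: antecedent false → ✓
All positions satisfy it → formula holds.

True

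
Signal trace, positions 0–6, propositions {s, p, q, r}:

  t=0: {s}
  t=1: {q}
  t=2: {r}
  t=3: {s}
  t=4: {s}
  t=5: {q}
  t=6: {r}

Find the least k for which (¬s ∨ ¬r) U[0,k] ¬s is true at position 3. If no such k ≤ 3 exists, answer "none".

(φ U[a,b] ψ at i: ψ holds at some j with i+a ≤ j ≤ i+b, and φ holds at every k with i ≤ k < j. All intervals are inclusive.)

Need earliest j ≥ 3 with ¬s, and (¬s ∨ ¬r) at every k in [3,j-1].
  j=3: rhs fails.
  j=4: rhs fails.
  j=5: rhs holds; lhs holds on [3,4]. k = 2.

2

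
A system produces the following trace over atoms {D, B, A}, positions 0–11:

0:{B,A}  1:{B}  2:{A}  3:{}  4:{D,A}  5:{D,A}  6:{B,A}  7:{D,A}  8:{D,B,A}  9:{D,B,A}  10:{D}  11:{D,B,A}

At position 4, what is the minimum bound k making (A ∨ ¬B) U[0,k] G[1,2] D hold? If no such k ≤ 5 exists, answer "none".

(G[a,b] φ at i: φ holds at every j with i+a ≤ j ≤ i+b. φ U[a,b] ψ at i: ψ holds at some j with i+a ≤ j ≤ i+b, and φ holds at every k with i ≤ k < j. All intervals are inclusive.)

2

Need earliest j ≥ 4 with G[1,2] D, and (A ∨ ¬B) at every k in [4,j-1].
  j=4: rhs fails.
  j=5: rhs fails.
  j=6: rhs holds; lhs holds on [4,5]. k = 2.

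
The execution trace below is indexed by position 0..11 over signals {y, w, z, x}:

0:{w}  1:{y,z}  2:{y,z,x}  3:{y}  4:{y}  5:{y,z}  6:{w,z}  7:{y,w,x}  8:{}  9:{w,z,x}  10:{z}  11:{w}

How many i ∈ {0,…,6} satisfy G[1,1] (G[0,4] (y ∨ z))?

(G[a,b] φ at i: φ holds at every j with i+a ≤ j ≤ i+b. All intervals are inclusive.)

Evaluate at each i in [0,6]:
  i=0: ✓ (all of [1,1])
  i=1: ✓ (all of [2,2])
  i=2: ✓ (all of [3,3])
  i=3: ✗ (fails at j=4)
  i=4: ✗ (fails at j=5)
  i=5: ✗ (fails at j=6)
  i=6: ✗ (fails at j=7)
Positions where it holds: {0, 1, 2} → 3.

3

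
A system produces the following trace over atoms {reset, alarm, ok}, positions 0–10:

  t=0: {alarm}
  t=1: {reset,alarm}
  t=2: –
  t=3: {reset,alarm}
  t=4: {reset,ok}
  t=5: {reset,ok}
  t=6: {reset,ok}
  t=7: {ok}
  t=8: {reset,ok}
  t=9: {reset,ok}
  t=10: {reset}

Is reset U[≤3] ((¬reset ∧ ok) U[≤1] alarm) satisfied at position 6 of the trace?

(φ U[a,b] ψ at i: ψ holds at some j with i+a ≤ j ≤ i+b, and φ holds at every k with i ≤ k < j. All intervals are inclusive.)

Does not hold

Need some j in [6,9] with ((¬reset ∧ ok) U[≤1] alarm), and reset at every k in [6,j-1].
  j=6: ((¬reset ∧ ok) U[≤1] alarm) — fails.
  j=7: ((¬reset ∧ ok) U[≤1] alarm) — fails.
  j=8: ((¬reset ∧ ok) U[≤1] alarm) — fails.
  j=9: ((¬reset ∧ ok) U[≤1] alarm) — fails.
No j in the window works → until fails.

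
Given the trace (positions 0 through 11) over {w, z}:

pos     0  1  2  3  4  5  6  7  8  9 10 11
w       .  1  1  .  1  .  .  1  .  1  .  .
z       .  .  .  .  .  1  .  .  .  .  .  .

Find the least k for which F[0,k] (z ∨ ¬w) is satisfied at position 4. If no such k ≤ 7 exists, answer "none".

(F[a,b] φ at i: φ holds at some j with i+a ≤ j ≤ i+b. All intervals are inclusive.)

Scan j = 4,5,… for (z ∨ ¬w):
  j=4: fails
  j=5: holds
First hit at j=5, so smallest k = 5-4 = 1.

1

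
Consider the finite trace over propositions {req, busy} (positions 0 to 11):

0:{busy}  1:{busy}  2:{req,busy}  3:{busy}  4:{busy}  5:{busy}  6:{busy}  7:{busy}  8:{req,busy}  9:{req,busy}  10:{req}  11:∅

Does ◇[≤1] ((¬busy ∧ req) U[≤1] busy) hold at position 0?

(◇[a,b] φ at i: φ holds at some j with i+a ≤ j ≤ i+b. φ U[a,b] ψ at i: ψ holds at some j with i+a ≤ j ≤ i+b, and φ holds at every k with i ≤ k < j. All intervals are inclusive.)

Check ((¬busy ∧ req) U[≤1] busy) at each j in [0,1]:
  j=0: holds
  j=1: holds
Found at j=0 → formula holds.

True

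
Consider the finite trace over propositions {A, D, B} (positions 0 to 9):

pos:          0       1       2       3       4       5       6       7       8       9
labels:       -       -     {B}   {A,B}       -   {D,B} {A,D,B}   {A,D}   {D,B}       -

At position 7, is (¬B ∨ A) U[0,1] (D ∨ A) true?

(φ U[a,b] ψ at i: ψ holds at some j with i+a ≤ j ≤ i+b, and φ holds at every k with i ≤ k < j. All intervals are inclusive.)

Need some j in [7,8] with (D ∨ A), and (¬B ∨ A) at every k in [7,j-1].
  j=7: (D ∨ A) holds; no prefix to check → satisfied.

Holds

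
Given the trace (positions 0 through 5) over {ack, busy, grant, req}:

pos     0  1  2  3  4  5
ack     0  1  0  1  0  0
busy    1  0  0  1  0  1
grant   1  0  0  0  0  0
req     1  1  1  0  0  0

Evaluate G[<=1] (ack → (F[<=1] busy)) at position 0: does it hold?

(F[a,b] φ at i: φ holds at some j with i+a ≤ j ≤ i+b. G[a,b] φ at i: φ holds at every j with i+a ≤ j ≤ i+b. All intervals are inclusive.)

Does not hold

Check (ack → (F[<=1] busy)) at every j in [0,1]:
  j=0: antecedent false → ✓
  j=1: antecedent true; consequent fails (none in [1,2]) → ✗
Fails at j=1 → formula fails.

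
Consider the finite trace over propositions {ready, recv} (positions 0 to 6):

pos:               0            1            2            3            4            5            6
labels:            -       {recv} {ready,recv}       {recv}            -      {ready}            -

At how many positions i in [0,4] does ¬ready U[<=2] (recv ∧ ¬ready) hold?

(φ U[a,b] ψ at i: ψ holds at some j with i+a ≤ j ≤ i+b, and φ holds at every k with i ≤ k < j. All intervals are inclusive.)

Evaluate at each i in [0,4]:
  i=0: ✓ (rhs at j=1; lhs holds on [0,0])
  i=1: ✓ (rhs at j=1)
  i=2: ✗ (lhs fails at k=2 before rhs at j=3)
  i=3: ✓ (rhs at j=3)
  i=4: ✗ (no rhs in [4,6])
Positions where it holds: {0, 1, 3} → 3.

3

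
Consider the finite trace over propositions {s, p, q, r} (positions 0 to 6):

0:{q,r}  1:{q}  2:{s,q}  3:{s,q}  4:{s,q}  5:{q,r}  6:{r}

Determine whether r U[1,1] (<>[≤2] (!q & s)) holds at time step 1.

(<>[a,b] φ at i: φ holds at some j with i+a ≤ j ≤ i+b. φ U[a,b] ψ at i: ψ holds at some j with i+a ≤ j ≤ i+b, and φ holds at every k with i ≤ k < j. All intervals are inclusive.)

Need some j in [2,2] with <>[≤2] (!q & s), and r at every k in [1,j-1].
  j=2: <>[≤2] (!q & s) — fails (none in [2,4]).
No j in the window works → until fails.

No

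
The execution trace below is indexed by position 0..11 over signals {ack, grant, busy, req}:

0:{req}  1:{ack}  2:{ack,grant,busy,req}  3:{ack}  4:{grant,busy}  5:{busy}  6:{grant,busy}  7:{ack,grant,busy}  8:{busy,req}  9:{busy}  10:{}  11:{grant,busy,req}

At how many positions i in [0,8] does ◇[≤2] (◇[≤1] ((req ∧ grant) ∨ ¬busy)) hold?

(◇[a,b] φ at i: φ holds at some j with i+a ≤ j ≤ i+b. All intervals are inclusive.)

Evaluate at each i in [0,8]:
  i=0: ✓ (witness j=0)
  i=1: ✓ (witness j=1)
  i=2: ✓ (witness j=2)
  i=3: ✓ (witness j=3)
  i=4: ✗ (none in [4,6])
  i=5: ✗ (none in [5,7])
  i=6: ✗ (none in [6,8])
  i=7: ✓ (witness j=9)
  i=8: ✓ (witness j=9)
Positions where it holds: {0, 1, 2, 3, 7, 8} → 6.

6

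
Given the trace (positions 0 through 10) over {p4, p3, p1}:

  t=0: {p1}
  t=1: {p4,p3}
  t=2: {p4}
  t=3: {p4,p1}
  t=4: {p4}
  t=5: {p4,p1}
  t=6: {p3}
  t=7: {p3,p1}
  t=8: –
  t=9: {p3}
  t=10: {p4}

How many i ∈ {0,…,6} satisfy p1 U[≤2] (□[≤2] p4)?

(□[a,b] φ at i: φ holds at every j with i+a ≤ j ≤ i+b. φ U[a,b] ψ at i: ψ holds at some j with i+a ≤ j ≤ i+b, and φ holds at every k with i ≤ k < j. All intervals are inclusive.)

4

Evaluate at each i in [0,6]:
  i=0: ✓ (rhs at j=1; lhs holds on [0,0])
  i=1: ✓ (rhs at j=1)
  i=2: ✓ (rhs at j=2)
  i=3: ✓ (rhs at j=3)
  i=4: ✗ (no rhs in [4,6])
  i=5: ✗ (no rhs in [5,7])
  i=6: ✗ (no rhs in [6,8])
Positions where it holds: {0, 1, 2, 3} → 4.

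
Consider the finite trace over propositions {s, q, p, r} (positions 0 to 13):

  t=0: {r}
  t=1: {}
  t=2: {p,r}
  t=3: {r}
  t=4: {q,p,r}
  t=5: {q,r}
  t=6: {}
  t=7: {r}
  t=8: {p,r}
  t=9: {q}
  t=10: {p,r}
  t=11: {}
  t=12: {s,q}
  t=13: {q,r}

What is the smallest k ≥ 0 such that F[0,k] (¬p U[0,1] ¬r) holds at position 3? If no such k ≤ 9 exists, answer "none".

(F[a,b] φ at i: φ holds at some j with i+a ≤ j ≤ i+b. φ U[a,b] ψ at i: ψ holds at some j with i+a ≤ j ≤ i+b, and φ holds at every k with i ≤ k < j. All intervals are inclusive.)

2

Scan j = 3,4,… for (¬p U[0,1] ¬r):
  j=3: fails
  j=4: fails
  j=5: holds
First hit at j=5, so smallest k = 5-3 = 2.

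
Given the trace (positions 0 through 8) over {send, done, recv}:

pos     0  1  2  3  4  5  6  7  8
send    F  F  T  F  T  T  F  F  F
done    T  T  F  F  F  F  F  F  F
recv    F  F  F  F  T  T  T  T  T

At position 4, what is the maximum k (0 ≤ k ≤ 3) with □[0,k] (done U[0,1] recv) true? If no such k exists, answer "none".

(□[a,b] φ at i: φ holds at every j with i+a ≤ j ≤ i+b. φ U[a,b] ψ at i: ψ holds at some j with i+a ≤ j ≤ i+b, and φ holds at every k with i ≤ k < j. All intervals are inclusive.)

3

(done U[0,1] recv) must hold from j=4 onward; find where it first fails.
  j=4: holds
  j=5: holds
  j=6: holds
  j=7: holds
Holds through j=7; largest k = 3.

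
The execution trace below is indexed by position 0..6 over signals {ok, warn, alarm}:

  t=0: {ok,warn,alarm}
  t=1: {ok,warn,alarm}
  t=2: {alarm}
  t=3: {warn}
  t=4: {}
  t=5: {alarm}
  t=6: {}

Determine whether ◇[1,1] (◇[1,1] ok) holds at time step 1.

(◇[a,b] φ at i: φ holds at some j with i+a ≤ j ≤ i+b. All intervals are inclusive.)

No

Check ◇[1,1] ok at each j in [2,2]:
  j=2: fails (none in [3,3])
No position in the window satisfies it → formula fails.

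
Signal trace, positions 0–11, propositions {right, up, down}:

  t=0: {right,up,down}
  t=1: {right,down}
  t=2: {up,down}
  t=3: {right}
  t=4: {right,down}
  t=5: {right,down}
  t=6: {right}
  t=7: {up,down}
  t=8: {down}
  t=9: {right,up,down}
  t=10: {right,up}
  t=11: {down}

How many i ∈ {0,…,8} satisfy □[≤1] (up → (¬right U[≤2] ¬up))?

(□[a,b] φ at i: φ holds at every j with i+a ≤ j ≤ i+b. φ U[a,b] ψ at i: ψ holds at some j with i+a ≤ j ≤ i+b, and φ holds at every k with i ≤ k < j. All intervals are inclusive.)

Evaluate at each i in [0,8]:
  i=0: ✗ (fails at j=0)
  i=1: ✓ (all of [1,2])
  i=2: ✓ (all of [2,3])
  i=3: ✓ (all of [3,4])
  i=4: ✓ (all of [4,5])
  i=5: ✓ (all of [5,6])
  i=6: ✓ (all of [6,7])
  i=7: ✓ (all of [7,8])
  i=8: ✗ (fails at j=9)
Positions where it holds: {1, 2, 3, 4, 5, 6, 7} → 7.

7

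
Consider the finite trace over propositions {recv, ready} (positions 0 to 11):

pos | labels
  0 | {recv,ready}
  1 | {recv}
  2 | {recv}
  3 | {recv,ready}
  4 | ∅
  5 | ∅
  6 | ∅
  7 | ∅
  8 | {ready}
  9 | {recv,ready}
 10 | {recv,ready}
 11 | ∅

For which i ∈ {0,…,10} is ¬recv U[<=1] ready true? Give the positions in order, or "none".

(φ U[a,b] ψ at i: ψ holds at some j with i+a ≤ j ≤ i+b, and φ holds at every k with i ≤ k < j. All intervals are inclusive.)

0, 3, 7, 8, 9, 10

Evaluate at each i in [0,10]:
  i=0: ✓ (rhs at j=0)
  i=1: ✗ (no rhs in [1,2])
  i=2: ✗ (lhs fails at k=2 before rhs at j=3)
  i=3: ✓ (rhs at j=3)
  i=4: ✗ (no rhs in [4,5])
  i=5: ✗ (no rhs in [5,6])
  i=6: ✗ (no rhs in [6,7])
  i=7: ✓ (rhs at j=8; lhs holds on [7,7])
  i=8: ✓ (rhs at j=8)
  i=9: ✓ (rhs at j=9)
  i=10: ✓ (rhs at j=10)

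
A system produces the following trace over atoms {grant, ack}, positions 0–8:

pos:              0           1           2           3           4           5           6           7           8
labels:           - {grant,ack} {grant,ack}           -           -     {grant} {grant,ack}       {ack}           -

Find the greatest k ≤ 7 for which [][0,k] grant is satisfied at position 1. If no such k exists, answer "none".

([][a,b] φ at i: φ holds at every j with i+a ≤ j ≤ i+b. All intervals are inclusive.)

1

grant must hold from j=1 onward; find where it first fails.
  j=1: holds
  j=2: holds
  j=3: fails
Holds on [1,2], so largest k = 1.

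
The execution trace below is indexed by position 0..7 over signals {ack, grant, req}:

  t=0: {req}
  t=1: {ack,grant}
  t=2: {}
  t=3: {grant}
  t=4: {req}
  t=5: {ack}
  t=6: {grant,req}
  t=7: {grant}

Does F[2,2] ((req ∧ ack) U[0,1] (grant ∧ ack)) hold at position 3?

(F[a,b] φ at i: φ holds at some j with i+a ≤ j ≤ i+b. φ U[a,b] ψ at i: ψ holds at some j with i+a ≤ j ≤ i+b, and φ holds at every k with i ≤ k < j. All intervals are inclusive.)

Check ((req ∧ ack) U[0,1] (grant ∧ ack)) at each j in [5,5]:
  j=5: fails
No position in the window satisfies it → formula fails.

False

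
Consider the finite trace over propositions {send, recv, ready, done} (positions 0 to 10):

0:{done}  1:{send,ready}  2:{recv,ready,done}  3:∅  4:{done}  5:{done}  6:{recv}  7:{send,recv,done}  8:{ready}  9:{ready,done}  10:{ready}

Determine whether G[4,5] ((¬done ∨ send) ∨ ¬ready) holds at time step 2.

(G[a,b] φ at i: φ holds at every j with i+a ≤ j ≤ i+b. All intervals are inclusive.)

Check ((¬done ∨ send) ∨ ¬ready) at every j in [6,7]:
  j=6: true
  j=7: true
All positions satisfy it → formula holds.

Yes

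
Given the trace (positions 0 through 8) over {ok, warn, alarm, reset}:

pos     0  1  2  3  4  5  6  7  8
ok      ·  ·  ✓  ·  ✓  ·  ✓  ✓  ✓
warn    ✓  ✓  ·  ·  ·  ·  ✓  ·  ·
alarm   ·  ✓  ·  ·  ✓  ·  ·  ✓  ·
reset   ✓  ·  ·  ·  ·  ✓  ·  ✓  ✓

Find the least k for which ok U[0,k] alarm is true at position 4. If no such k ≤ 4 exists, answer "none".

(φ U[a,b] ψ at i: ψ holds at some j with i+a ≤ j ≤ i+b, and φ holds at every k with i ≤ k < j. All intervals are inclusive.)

0

Need earliest j ≥ 4 with alarm, and ok at every k in [4,j-1].
  j=4: rhs holds (empty prefix). k = 0.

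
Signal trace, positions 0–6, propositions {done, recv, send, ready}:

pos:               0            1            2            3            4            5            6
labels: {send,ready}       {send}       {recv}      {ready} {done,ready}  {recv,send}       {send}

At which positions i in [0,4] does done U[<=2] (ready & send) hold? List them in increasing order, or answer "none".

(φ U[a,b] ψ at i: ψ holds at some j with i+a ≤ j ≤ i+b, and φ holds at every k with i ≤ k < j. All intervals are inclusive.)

Evaluate at each i in [0,4]:
  i=0: ✓ (rhs at j=0)
  i=1: ✗ (no rhs in [1,3])
  i=2: ✗ (no rhs in [2,4])
  i=3: ✗ (no rhs in [3,5])
  i=4: ✗ (no rhs in [4,6])

0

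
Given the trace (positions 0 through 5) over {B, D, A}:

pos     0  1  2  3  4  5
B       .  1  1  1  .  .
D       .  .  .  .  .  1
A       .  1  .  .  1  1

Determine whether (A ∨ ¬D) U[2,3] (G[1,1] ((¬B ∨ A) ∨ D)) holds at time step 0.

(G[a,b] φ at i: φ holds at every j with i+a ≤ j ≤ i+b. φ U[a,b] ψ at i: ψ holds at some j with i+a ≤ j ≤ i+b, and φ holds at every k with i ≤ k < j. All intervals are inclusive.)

Need some j in [2,3] with G[1,1] ((¬B ∨ A) ∨ D), and (A ∨ ¬D) at every k in [0,j-1].
  j=2: G[1,1] ((¬B ∨ A) ∨ D) — fails at 3.
  j=3: G[1,1] ((¬B ∨ A) ∨ D) holds; (A ∨ ¬D) holds at every k in [0,2] → satisfied.

Holds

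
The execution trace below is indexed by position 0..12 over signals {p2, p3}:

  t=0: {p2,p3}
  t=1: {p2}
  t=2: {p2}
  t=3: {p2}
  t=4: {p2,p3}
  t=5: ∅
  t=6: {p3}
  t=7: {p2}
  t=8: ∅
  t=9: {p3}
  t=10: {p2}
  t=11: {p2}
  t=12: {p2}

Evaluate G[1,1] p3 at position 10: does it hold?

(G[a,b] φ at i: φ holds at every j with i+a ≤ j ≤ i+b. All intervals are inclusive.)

No

Check p3 at every j in [11,11]:
  j=11: false
Fails at j=11 → formula fails.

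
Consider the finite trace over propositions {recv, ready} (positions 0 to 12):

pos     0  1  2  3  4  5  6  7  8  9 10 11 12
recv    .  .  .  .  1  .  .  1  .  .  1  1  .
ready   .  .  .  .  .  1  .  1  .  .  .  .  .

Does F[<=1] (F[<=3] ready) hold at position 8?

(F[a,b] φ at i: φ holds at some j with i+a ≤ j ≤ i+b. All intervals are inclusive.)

False

Check F[<=3] ready at each j in [8,9]:
  j=8: fails (none in [8,11])
  j=9: fails (none in [9,12])
No position in the window satisfies it → formula fails.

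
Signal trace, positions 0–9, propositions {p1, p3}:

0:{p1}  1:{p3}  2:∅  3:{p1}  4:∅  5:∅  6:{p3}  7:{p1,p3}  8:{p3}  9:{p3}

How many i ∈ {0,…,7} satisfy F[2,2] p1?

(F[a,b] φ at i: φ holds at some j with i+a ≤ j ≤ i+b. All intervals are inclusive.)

2

Evaluate at each i in [0,7]:
  i=0: ✗ (none in [2,2])
  i=1: ✓ (witness j=3)
  i=2: ✗ (none in [4,4])
  i=3: ✗ (none in [5,5])
  i=4: ✗ (none in [6,6])
  i=5: ✓ (witness j=7)
  i=6: ✗ (none in [8,8])
  i=7: ✗ (none in [9,9])
Positions where it holds: {1, 5} → 2.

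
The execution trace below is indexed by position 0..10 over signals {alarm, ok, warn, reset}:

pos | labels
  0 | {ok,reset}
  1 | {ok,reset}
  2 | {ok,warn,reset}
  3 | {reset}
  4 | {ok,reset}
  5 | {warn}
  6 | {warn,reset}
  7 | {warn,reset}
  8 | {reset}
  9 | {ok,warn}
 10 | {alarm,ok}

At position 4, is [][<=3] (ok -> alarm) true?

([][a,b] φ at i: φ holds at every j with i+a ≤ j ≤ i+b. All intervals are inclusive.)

Does not hold

Check (ok -> alarm) at every j in [4,7]:
  j=4: antecedent true; consequent false → ✗
  j=5: antecedent false → ✓
  j=6: antecedent false → ✓
  j=7: antecedent false → ✓
Fails at j=4 → formula fails.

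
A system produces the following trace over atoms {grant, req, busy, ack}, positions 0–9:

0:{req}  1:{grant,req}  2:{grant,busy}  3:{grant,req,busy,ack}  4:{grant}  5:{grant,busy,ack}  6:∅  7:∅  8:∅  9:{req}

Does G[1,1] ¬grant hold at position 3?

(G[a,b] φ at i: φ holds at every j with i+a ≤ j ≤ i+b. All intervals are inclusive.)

No

Check ¬grant at every j in [4,4]:
  j=4: false
Fails at j=4 → formula fails.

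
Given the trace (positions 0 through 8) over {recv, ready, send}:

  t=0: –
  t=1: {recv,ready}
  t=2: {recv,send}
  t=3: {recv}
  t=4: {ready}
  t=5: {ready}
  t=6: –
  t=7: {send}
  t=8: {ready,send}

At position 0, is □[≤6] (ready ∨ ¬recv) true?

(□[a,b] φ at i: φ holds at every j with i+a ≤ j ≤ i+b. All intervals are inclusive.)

Does not hold

Check (ready ∨ ¬recv) at every j in [0,6]:
  j=0: true
  j=1: true
  j=2: false
  j=3: false
  j=4: true
  j=5: true
  j=6: true
Fails at j=2 → formula fails.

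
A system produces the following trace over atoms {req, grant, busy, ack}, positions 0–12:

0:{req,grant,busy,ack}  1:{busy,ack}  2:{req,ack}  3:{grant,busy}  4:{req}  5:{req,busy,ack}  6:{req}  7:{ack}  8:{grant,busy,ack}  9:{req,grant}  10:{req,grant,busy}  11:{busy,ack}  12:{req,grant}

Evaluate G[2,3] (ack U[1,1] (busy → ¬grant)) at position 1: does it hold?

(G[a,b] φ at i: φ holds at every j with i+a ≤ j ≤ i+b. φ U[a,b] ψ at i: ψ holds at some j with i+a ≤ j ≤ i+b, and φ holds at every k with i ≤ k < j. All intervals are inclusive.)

Does not hold

Check (ack U[1,1] (busy → ¬grant)) at every j in [3,4]:
  j=3: fails
  j=4: fails
Fails at j=3 → formula fails.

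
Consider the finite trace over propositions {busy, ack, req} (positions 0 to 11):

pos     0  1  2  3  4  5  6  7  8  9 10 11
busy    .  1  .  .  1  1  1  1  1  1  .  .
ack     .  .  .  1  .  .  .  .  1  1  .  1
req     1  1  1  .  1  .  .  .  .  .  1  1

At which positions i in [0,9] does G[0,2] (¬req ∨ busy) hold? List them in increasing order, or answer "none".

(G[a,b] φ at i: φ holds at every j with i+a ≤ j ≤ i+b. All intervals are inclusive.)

3, 4, 5, 6, 7

Evaluate at each i in [0,9]:
  i=0: ✗ (fails at j=0)
  i=1: ✗ (fails at j=2)
  i=2: ✗ (fails at j=2)
  i=3: ✓ (all of [3,5])
  i=4: ✓ (all of [4,6])
  i=5: ✓ (all of [5,7])
  i=6: ✓ (all of [6,8])
  i=7: ✓ (all of [7,9])
  i=8: ✗ (fails at j=10)
  i=9: ✗ (fails at j=10)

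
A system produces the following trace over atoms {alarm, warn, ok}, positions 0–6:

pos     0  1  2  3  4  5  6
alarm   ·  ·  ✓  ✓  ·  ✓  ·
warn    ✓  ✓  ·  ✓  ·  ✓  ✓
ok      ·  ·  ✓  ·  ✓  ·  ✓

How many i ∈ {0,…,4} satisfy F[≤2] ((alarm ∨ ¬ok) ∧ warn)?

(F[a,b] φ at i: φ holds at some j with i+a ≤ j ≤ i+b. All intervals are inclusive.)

Evaluate at each i in [0,4]:
  i=0: ✓ (witness j=0)
  i=1: ✓ (witness j=1)
  i=2: ✓ (witness j=3)
  i=3: ✓ (witness j=3)
  i=4: ✓ (witness j=5)
Positions where it holds: {0, 1, 2, 3, 4} → 5.

5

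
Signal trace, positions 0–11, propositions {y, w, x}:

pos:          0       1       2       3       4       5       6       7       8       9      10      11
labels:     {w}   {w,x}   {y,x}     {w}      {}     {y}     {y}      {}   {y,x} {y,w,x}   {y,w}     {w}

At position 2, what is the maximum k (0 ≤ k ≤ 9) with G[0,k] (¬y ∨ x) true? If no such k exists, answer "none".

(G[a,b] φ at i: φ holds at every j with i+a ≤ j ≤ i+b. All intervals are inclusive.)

2

(¬y ∨ x) must hold from j=2 onward; find where it first fails.
  j=2: holds
  j=3: holds
  j=4: holds
  j=5: fails
Holds on [2,4], so largest k = 2.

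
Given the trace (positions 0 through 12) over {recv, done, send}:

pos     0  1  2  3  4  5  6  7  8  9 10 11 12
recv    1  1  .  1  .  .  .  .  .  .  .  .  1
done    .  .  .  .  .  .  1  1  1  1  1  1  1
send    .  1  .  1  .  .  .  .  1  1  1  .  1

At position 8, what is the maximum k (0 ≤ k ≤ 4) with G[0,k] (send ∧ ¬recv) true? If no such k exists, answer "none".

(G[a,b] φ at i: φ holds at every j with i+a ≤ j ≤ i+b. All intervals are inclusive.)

(send ∧ ¬recv) must hold from j=8 onward; find where it first fails.
  j=8: holds
  j=9: holds
  j=10: holds
  j=11: fails
Holds on [8,10], so largest k = 2.

2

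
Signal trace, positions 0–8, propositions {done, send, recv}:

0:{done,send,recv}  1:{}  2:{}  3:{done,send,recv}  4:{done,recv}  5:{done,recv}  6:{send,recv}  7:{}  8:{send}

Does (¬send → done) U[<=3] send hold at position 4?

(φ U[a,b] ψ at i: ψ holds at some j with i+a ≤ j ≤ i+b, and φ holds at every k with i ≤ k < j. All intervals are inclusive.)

Yes

Need some j in [4,7] with send, and (¬send → done) at every k in [4,j-1].
  j=4: send false.
  j=5: send false.
  j=6: send holds; (¬send → done) holds at every k in [4,5] → satisfied.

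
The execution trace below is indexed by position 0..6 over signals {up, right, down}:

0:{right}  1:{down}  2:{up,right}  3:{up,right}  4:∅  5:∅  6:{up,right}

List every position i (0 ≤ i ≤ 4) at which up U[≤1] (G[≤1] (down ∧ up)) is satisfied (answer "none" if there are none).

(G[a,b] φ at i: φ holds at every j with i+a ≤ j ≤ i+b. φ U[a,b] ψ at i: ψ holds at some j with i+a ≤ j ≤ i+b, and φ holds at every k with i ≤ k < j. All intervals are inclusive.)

Evaluate at each i in [0,4]:
  i=0: ✗ (no rhs in [0,1])
  i=1: ✗ (no rhs in [1,2])
  i=2: ✗ (no rhs in [2,3])
  i=3: ✗ (no rhs in [3,4])
  i=4: ✗ (no rhs in [4,5])

none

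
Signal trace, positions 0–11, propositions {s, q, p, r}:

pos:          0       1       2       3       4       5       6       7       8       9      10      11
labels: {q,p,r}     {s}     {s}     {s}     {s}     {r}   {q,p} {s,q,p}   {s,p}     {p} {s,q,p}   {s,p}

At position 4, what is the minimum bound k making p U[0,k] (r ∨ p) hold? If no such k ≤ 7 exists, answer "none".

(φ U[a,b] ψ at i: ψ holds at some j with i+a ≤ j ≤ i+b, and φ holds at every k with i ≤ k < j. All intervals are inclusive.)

none

Need earliest j ≥ 4 with (r ∨ p), and p at every k in [4,j-1].
  j=4: rhs fails.
  j=5: rhs holds but lhs fails at k=4.
  j=6: rhs holds but lhs fails at k=4.
  j=7: rhs holds but lhs fails at k=4.
  j=8: rhs holds but lhs fails at k=4.
  j=9: rhs holds but lhs fails at k=4.
  j=10: rhs holds but lhs fails at k=4.
  j=11: rhs holds but lhs fails at k=4.
No witness within the range → none.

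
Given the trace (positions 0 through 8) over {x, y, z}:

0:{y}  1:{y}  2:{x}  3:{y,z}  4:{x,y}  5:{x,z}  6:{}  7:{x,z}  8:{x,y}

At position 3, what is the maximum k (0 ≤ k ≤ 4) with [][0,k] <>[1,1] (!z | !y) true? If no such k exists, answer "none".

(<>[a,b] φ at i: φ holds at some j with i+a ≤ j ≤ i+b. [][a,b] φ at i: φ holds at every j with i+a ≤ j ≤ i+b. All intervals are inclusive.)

4

<>[1,1] (!z | !y) must hold from j=3 onward; find where it first fails.
  j=3: holds
  j=4: holds
  j=5: holds
  j=6: holds
  j=7: holds
Holds through j=7; largest k = 4.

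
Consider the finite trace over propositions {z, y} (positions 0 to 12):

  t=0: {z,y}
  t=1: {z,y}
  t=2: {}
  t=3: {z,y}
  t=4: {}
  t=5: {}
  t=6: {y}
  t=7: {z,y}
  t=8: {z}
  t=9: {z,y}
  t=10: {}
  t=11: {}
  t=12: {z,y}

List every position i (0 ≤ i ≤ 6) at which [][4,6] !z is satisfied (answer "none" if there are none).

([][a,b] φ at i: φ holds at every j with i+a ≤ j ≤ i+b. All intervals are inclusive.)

Evaluate at each i in [0,6]:
  i=0: ✓ (all of [4,6])
  i=1: ✗ (fails at j=7)
  i=2: ✗ (fails at j=7)
  i=3: ✗ (fails at j=7)
  i=4: ✗ (fails at j=8)
  i=5: ✗ (fails at j=9)
  i=6: ✗ (fails at j=12)

0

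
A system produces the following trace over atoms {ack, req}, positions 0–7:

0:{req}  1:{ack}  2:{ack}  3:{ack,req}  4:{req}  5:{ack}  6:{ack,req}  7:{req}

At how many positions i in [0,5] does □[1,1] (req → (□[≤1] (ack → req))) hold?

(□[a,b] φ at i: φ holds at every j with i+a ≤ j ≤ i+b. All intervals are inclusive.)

5

Evaluate at each i in [0,5]:
  i=0: ✓ (all of [1,1])
  i=1: ✓ (all of [2,2])
  i=2: ✓ (all of [3,3])
  i=3: ✗ (fails at j=4)
  i=4: ✓ (all of [5,5])
  i=5: ✓ (all of [6,6])
Positions where it holds: {0, 1, 2, 4, 5} → 5.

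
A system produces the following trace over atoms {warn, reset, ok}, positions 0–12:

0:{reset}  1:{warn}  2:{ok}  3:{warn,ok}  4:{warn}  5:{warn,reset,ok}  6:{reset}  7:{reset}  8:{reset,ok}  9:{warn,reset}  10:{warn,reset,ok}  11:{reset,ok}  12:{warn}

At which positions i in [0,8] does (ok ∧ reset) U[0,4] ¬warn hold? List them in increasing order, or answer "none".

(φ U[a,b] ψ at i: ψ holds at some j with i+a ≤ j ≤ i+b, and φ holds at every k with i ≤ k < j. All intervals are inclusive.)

Evaluate at each i in [0,8]:
  i=0: ✓ (rhs at j=0)
  i=1: ✗ (lhs fails at k=1 before rhs at j=2)
  i=2: ✓ (rhs at j=2)
  i=3: ✗ (lhs fails at k=3 before rhs at j=6)
  i=4: ✗ (lhs fails at k=4 before rhs at j=6)
  i=5: ✓ (rhs at j=6; lhs holds on [5,5])
  i=6: ✓ (rhs at j=6)
  i=7: ✓ (rhs at j=7)
  i=8: ✓ (rhs at j=8)

0, 2, 5, 6, 7, 8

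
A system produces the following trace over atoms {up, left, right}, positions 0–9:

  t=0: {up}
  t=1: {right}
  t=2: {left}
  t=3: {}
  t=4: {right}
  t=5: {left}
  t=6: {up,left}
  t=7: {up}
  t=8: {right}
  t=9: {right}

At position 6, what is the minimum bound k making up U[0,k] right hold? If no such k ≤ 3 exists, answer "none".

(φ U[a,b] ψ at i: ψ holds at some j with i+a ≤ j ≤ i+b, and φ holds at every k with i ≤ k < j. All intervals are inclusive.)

2

Need earliest j ≥ 6 with right, and up at every k in [6,j-1].
  j=6: rhs fails.
  j=7: rhs fails.
  j=8: rhs holds; lhs holds on [6,7]. k = 2.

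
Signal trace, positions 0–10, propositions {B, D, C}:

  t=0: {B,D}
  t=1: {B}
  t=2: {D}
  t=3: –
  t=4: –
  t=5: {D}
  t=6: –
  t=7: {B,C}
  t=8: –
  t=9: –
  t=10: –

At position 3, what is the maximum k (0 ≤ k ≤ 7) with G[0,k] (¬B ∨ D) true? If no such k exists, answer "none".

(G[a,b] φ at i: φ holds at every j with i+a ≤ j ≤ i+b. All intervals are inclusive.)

3

(¬B ∨ D) must hold from j=3 onward; find where it first fails.
  j=3: holds
  j=4: holds
  j=5: holds
  j=6: holds
  j=7: fails
Holds on [3,6], so largest k = 3.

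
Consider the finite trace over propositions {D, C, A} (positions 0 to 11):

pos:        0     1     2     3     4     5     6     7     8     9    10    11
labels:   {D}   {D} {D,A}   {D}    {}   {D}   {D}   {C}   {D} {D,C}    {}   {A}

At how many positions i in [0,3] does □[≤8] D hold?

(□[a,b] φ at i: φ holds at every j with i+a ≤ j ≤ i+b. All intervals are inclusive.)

0

Evaluate at each i in [0,3]:
  i=0: ✗ (fails at j=4)
  i=1: ✗ (fails at j=4)
  i=2: ✗ (fails at j=4)
  i=3: ✗ (fails at j=4)
Positions where it holds: {} → 0.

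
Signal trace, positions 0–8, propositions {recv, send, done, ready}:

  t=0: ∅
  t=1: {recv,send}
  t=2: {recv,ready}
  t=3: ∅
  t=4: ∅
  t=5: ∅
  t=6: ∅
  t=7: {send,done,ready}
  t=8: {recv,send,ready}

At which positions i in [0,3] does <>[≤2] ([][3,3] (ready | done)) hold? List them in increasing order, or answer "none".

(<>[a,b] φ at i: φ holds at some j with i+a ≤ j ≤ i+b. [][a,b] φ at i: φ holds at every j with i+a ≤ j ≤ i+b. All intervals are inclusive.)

Evaluate at each i in [0,3]:
  i=0: ✗ (none in [0,2])
  i=1: ✗ (none in [1,3])
  i=2: ✓ (witness j=4)
  i=3: ✓ (witness j=4)

2, 3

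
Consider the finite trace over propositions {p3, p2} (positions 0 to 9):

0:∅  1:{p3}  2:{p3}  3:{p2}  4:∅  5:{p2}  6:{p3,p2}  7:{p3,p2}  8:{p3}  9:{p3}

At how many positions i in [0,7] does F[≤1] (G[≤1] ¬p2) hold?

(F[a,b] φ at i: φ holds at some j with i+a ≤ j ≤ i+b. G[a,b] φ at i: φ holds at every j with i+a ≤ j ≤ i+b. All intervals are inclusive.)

Evaluate at each i in [0,7]:
  i=0: ✓ (witness j=0)
  i=1: ✓ (witness j=1)
  i=2: ✗ (none in [2,3])
  i=3: ✗ (none in [3,4])
  i=4: ✗ (none in [4,5])
  i=5: ✗ (none in [5,6])
  i=6: ✗ (none in [6,7])
  i=7: ✓ (witness j=8)
Positions where it holds: {0, 1, 7} → 3.

3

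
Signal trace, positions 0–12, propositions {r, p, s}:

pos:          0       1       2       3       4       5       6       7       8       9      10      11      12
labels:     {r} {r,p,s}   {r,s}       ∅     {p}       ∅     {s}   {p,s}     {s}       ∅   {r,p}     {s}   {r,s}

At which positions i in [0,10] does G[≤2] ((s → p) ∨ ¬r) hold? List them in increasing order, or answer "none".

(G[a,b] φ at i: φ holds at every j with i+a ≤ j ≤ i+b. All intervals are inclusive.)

Evaluate at each i in [0,10]:
  i=0: ✗ (fails at j=2)
  i=1: ✗ (fails at j=2)
  i=2: ✗ (fails at j=2)
  i=3: ✓ (all of [3,5])
  i=4: ✓ (all of [4,6])
  i=5: ✓ (all of [5,7])
  i=6: ✓ (all of [6,8])
  i=7: ✓ (all of [7,9])
  i=8: ✓ (all of [8,10])
  i=9: ✓ (all of [9,11])
  i=10: ✗ (fails at j=12)

3, 4, 5, 6, 7, 8, 9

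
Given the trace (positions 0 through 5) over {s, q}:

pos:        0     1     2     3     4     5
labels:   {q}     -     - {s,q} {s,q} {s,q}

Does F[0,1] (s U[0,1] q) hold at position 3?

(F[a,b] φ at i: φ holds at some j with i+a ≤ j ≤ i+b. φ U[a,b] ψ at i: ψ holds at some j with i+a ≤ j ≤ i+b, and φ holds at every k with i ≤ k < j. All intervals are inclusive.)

Check (s U[0,1] q) at each j in [3,4]:
  j=3: holds
  j=4: holds
Found at j=3 → formula holds.

True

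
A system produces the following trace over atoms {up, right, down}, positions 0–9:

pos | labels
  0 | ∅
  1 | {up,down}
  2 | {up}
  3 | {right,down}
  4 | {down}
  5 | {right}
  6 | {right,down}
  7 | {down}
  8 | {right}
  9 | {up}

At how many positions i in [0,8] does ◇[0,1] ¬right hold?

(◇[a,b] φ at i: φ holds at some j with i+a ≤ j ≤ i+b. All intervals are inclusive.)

8

Evaluate at each i in [0,8]:
  i=0: ✓ (witness j=0)
  i=1: ✓ (witness j=1)
  i=2: ✓ (witness j=2)
  i=3: ✓ (witness j=4)
  i=4: ✓ (witness j=4)
  i=5: ✗ (none in [5,6])
  i=6: ✓ (witness j=7)
  i=7: ✓ (witness j=7)
  i=8: ✓ (witness j=9)
Positions where it holds: {0, 1, 2, 3, 4, 6, 7, 8} → 8.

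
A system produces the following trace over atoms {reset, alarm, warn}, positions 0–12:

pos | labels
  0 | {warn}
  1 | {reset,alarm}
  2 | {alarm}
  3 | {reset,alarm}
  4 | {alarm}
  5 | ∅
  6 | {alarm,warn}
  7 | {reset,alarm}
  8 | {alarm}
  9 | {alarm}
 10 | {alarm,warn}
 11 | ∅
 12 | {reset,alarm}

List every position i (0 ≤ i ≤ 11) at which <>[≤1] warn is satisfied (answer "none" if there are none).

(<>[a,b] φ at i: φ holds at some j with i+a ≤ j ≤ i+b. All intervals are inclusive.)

0, 5, 6, 9, 10

Evaluate at each i in [0,11]:
  i=0: ✓ (witness j=0)
  i=1: ✗ (none in [1,2])
  i=2: ✗ (none in [2,3])
  i=3: ✗ (none in [3,4])
  i=4: ✗ (none in [4,5])
  i=5: ✓ (witness j=6)
  i=6: ✓ (witness j=6)
  i=7: ✗ (none in [7,8])
  i=8: ✗ (none in [8,9])
  i=9: ✓ (witness j=10)
  i=10: ✓ (witness j=10)
  i=11: ✗ (none in [11,12])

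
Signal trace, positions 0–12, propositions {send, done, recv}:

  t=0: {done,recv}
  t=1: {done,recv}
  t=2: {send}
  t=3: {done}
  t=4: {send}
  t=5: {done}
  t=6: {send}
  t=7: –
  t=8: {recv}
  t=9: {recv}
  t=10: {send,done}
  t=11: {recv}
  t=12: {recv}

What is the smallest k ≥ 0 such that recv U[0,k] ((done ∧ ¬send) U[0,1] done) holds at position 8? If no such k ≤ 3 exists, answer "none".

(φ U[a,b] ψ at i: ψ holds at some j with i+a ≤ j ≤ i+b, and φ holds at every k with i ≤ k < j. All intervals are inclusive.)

Need earliest j ≥ 8 with ((done ∧ ¬send) U[0,1] done), and recv at every k in [8,j-1].
  j=8: rhs fails.
  j=9: rhs fails.
  j=10: rhs holds; lhs holds on [8,9]. k = 2.

2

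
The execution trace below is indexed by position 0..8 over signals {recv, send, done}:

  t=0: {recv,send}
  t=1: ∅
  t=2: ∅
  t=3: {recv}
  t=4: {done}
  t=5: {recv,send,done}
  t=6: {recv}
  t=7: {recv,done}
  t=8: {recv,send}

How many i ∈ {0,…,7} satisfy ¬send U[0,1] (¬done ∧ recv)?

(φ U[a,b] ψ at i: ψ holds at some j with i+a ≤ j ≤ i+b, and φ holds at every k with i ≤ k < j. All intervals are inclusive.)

5

Evaluate at each i in [0,7]:
  i=0: ✓ (rhs at j=0)
  i=1: ✗ (no rhs in [1,2])
  i=2: ✓ (rhs at j=3; lhs holds on [2,2])
  i=3: ✓ (rhs at j=3)
  i=4: ✗ (no rhs in [4,5])
  i=5: ✗ (lhs fails at k=5 before rhs at j=6)
  i=6: ✓ (rhs at j=6)
  i=7: ✓ (rhs at j=8; lhs holds on [7,7])
Positions where it holds: {0, 2, 3, 6, 7} → 5.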